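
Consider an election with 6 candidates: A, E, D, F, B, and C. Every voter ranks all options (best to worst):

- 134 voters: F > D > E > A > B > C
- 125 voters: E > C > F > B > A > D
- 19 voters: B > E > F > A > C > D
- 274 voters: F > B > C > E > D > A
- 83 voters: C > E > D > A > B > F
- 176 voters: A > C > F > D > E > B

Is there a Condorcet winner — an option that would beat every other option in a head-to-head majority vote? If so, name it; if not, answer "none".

F

F vs A: 552–259 for F.
F vs E: 584–227 for F.
F vs D: 728–83 for F.
F vs B: 709–102 for F.
F vs C: 427–384 for F.
F beats every other option head-to-head.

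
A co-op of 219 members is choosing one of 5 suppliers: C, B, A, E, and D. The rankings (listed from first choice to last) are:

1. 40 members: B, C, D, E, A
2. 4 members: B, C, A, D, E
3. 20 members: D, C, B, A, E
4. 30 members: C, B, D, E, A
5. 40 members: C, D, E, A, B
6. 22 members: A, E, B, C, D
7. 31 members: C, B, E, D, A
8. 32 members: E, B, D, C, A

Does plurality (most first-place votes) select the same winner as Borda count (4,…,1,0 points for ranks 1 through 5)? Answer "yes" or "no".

yes

Plurality — first-place votes: C 101, B 44, A 22, E 32, D 20. Winner: C.
Borda — scores: C 650, B 539, A 156, E 406, D 439. Winner: C.
The two methods agree.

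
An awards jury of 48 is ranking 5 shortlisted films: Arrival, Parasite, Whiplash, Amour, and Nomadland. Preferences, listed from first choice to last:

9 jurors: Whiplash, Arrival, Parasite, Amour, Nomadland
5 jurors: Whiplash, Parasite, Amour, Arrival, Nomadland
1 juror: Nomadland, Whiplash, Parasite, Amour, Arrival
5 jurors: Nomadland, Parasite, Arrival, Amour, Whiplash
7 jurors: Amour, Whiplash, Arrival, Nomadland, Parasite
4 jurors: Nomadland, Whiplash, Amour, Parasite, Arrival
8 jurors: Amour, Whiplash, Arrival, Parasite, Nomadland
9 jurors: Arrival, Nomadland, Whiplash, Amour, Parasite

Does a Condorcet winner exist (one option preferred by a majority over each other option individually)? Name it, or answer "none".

Whiplash

Whiplash vs Arrival: 34–14 for Whiplash.
Whiplash vs Parasite: 43–5 for Whiplash.
Whiplash vs Amour: 28–20 for Whiplash.
Whiplash vs Nomadland: 29–19 for Whiplash.
Whiplash beats every other option head-to-head.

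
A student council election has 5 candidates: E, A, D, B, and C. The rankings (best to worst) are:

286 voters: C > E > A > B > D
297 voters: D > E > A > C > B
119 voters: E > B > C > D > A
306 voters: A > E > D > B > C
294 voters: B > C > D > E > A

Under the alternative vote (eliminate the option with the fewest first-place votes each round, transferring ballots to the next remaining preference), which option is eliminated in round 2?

C

Round 1: E 119, A 306, D 297, B 294, C 286. Eliminate E.
Round 2: A 306, D 297, B 413, C 286. Eliminate C.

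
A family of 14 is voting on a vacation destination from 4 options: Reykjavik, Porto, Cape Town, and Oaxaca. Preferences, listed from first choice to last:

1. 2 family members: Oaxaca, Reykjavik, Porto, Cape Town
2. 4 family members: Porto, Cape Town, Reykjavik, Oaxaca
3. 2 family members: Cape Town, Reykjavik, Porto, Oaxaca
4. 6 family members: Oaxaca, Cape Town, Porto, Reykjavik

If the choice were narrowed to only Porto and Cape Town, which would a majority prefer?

Cape Town

Voters preferring Porto to Cape Town: 6; preferring Cape Town to Porto: 8.
Cape Town wins the head-to-head.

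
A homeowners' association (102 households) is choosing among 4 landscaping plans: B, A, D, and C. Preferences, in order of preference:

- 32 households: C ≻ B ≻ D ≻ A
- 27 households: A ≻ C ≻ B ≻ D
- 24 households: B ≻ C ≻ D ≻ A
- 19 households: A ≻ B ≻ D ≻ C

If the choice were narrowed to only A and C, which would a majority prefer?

Voters preferring A to C: 46; preferring C to A: 56.
C wins the head-to-head.

C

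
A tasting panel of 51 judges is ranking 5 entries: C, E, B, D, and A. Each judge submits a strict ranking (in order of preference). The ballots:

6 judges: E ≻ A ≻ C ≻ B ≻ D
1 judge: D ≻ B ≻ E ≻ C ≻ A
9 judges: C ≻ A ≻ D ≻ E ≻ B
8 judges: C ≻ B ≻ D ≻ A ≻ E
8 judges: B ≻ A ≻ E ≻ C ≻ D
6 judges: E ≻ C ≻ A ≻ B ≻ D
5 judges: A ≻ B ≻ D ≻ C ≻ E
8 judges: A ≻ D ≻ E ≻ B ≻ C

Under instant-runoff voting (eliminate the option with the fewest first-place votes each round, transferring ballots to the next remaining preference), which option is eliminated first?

D

Round 1: C 17, E 12, B 8, D 1, A 13. Eliminate D.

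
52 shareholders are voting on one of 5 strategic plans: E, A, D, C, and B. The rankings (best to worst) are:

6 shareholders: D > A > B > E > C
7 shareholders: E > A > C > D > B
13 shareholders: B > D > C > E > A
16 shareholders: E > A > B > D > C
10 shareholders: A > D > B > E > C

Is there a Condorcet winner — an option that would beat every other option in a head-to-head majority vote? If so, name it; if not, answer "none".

none

Checking pairwise contests:
D beats E 29–23.
E beats A 36–16.
A beats D 33–19.
E beats C 39–13.
A beats B 39–13.
Every option loses at least one head-to-head, so there is no Condorcet winner.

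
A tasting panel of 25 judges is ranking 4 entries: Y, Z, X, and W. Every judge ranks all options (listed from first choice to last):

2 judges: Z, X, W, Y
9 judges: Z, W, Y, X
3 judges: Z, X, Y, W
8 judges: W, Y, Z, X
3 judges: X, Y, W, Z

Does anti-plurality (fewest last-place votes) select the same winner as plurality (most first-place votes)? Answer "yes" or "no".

no

Anti-plurality — last-place votes: Y 2, Z 3, X 17, W 3. Winner: Y.
Plurality — first-place votes: Y 0, Z 14, X 3, W 8. Winner: Z.
The two methods disagree.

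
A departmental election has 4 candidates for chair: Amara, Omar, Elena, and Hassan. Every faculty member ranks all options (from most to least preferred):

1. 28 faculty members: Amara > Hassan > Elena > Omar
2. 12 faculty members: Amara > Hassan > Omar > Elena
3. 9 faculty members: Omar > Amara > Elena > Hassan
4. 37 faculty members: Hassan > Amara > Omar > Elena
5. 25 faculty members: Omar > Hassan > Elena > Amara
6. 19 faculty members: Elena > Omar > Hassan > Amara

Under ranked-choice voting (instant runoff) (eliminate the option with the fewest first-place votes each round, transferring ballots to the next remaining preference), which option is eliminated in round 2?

Round 1: Amara 40, Omar 34, Elena 19, Hassan 37. Eliminate Elena.
Round 2: Amara 40, Omar 53, Hassan 37. Eliminate Hassan.

Hassan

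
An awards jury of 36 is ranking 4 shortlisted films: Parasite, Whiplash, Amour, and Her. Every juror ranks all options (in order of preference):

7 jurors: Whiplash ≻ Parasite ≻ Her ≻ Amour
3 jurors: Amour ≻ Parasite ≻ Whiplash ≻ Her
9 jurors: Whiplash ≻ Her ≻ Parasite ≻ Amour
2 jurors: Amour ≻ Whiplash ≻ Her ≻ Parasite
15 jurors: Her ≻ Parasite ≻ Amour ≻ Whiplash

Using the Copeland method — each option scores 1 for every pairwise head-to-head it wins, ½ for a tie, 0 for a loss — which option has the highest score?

Parasite: beats Amour; ties Whiplash; loses to Her → score 1.5.
Whiplash: beats Her; ties Parasite; loses to Amour → score 1.5.
Amour: beats Whiplash; loses to Parasite and Her → score 1.
Her: beats Parasite and Amour; loses to Whiplash → score 2.
Her has the best pairwise record.

Her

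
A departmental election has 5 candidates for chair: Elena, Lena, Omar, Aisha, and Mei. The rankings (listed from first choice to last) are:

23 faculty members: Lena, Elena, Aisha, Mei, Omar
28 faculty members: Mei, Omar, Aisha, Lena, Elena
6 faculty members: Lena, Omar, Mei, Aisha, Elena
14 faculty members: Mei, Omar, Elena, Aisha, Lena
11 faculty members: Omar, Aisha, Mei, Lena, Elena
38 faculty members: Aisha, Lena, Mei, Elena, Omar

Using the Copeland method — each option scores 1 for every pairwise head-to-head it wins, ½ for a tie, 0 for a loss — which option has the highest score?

Elena: beats Omar; loses to Lena, Aisha, and Mei → score 1.
Lena: beats Elena, Omar, and Mei; loses to Aisha → score 3.
Omar: loses to Elena, Lena, Aisha, and Mei → score 0.
Aisha: beats Elena, Lena, Omar, and Mei → score 4.
Mei: beats Elena and Omar; loses to Lena and Aisha → score 2.
Aisha has the best pairwise record.

Aisha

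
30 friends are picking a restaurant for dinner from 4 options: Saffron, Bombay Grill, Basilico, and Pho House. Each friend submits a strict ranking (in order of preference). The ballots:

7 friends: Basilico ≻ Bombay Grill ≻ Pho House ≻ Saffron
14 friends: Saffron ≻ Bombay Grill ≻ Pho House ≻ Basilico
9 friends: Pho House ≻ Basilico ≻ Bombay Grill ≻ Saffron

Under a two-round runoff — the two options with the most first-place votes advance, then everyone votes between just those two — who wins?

Pho House

Round 1 first-place votes: Saffron 14, Bombay Grill 0, Basilico 7, Pho House 9.
Saffron and Pho House advance.
Runoff: Saffron is preferred to Pho House by 14 voters; Pho House by 16.
Pho House wins the runoff.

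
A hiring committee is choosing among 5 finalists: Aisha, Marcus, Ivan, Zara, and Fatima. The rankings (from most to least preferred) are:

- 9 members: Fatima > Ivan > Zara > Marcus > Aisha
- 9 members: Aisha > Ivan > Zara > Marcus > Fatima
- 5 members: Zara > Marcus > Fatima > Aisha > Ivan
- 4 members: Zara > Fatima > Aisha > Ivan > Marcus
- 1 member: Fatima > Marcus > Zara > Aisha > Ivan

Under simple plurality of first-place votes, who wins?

Fatima

First-place votes: Aisha 9, Marcus 0, Ivan 0, Zara 9, Fatima 10.
Fatima has the most first-place votes.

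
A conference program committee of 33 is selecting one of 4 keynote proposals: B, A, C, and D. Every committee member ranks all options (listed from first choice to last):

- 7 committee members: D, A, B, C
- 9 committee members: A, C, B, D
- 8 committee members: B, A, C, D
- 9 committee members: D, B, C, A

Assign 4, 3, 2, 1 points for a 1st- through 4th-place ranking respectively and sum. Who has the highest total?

B: 7·2 + 9·2 + 8·4 + 9·3 = 91
A: 7·3 + 9·4 + 8·3 + 9·1 = 90
C: 7·1 + 9·3 + 8·2 + 9·2 = 68
D: 7·4 + 9·1 + 8·1 + 9·4 = 81
B has the highest Borda score (91).

B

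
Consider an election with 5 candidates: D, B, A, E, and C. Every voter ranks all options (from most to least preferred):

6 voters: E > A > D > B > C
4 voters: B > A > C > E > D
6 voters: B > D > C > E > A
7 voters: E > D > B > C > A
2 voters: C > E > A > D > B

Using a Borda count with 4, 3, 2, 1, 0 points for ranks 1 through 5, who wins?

E

D: 6·2 + 4·0 + 6·3 + 7·3 + 2·1 = 53
B: 6·1 + 4·4 + 6·4 + 7·2 + 2·0 = 60
A: 6·3 + 4·3 + 6·0 + 7·0 + 2·2 = 34
E: 6·4 + 4·1 + 6·1 + 7·4 + 2·3 = 68
C: 6·0 + 4·2 + 6·2 + 7·1 + 2·4 = 35
E has the highest Borda score (68).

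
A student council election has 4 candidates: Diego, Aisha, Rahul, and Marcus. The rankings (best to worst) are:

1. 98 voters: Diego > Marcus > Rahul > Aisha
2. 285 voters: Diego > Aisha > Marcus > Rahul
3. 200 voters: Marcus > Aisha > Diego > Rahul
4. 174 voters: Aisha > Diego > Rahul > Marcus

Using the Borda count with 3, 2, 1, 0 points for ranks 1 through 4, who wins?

Diego: 98·3 + 285·3 + 200·1 + 174·2 = 1697
Aisha: 98·0 + 285·2 + 200·2 + 174·3 = 1492
Rahul: 98·1 + 285·0 + 200·0 + 174·1 = 272
Marcus: 98·2 + 285·1 + 200·3 + 174·0 = 1081
Diego has the highest Borda score (1697).

Diego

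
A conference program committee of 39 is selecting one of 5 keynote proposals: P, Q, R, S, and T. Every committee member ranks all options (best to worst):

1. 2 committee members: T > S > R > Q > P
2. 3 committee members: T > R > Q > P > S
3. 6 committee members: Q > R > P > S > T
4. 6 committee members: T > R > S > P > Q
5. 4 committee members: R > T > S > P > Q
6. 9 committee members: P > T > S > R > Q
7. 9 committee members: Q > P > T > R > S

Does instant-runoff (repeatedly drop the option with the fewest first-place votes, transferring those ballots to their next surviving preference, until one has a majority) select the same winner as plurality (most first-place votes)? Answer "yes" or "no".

no

Instant-runoff — R1 P 9, Q 15, R 4, S 0, T 11 (S out); R2 P 9, Q 15, R 4, T 11 (R out); R3 P 9, Q 15, T 15 (P out); R4 Q 15, T 24 (T winner). Winner: T.
Plurality — first-place votes: P 9, Q 15, R 4, S 0, T 11. Winner: Q.
The two methods disagree.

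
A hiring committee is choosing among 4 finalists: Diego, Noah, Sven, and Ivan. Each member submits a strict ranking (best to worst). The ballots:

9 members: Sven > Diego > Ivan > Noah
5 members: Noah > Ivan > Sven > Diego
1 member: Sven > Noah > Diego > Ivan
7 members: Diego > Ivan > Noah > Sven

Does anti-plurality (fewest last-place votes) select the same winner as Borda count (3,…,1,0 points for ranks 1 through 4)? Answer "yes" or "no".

Anti-plurality — last-place votes: Diego 5, Noah 9, Sven 7, Ivan 1. Winner: Ivan.
Borda — scores: Diego 40, Noah 24, Sven 35, Ivan 33. Winner: Diego.
The two methods disagree.

no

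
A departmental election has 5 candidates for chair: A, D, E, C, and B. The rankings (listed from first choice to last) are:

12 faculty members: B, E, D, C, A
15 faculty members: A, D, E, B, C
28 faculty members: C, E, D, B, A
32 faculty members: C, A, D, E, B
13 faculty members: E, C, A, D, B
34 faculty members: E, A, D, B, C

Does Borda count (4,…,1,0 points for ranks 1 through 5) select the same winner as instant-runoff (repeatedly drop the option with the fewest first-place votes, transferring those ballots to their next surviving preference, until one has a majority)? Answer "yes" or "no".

yes

Borda — scores: A 284, D 270, E 370, C 291, B 125. Winner: E.
Instant-runoff — R1 A 15, D 0, E 47, C 60, B 12 (D out); R2 A 15, E 47, C 60, B 12 (B out); R3 A 15, E 59, C 60 (A out); R4 E 74, C 60 (E winner). Winner: E.
The two methods agree.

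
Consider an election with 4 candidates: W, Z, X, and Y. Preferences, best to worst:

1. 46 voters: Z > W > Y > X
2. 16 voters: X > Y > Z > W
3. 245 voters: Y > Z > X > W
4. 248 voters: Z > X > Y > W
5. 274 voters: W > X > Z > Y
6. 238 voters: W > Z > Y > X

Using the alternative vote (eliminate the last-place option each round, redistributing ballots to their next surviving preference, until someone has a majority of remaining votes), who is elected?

Z

Round 1: W 512, Z 294, X 16, Y 245. Eliminate X.
Round 2: W 512, Z 294, Y 261. Eliminate Y.
Round 3: W 512, Z 555. Z has a majority.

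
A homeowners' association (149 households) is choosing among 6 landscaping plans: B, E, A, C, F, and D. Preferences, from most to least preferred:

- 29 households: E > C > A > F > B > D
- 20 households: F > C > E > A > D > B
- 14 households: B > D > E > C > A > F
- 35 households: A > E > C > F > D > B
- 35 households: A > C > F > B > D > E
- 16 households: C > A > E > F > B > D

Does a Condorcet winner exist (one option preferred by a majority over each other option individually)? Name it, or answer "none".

Checking pairwise contests:
E beats B 100–49.
A beats E 86–63.
C beats A 79–70.
E beats C 78–71.
E beats F 94–55.
B beats D 94–55.
Every option loses at least one head-to-head, so there is no Condorcet winner.

none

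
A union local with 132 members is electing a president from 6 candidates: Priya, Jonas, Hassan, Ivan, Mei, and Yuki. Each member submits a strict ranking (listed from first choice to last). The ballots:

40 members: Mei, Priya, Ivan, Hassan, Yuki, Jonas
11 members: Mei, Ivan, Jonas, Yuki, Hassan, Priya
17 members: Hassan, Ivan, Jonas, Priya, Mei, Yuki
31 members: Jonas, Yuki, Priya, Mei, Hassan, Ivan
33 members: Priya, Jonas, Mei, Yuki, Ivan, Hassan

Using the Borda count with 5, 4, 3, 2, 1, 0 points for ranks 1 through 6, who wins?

Priya

Priya: 40·4 + 11·0 + 17·2 + 31·3 + 33·5 = 452
Jonas: 40·0 + 11·3 + 17·3 + 31·5 + 33·4 = 371
Hassan: 40·2 + 11·1 + 17·5 + 31·1 + 33·0 = 207
Ivan: 40·3 + 11·4 + 17·4 + 31·0 + 33·1 = 265
Mei: 40·5 + 11·5 + 17·1 + 31·2 + 33·3 = 433
Yuki: 40·1 + 11·2 + 17·0 + 31·4 + 33·2 = 252
Priya has the highest Borda score (452).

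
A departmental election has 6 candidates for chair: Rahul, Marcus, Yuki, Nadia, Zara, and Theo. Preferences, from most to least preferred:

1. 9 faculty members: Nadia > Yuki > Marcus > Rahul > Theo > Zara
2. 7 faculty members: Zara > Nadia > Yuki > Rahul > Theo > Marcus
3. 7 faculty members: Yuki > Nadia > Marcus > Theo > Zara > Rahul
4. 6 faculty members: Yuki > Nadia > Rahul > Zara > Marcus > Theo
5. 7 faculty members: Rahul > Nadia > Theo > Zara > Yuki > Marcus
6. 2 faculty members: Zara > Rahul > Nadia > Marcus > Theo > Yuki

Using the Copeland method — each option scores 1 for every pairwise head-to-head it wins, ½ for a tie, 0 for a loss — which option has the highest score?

Rahul: beats Marcus, Zara, and Theo; loses to Yuki and Nadia → score 3.
Marcus: beats Theo; loses to Rahul, Yuki, Nadia, and Zara → score 1.
Yuki: beats Rahul, Marcus, Zara, and Theo; loses to Nadia → score 4.
Nadia: beats Rahul, Marcus, Yuki, Zara, and Theo → score 5.
Zara: beats Marcus; loses to Rahul, Yuki, Nadia, and Theo → score 1.
Theo: beats Zara; loses to Rahul, Marcus, Yuki, and Nadia → score 1.
Nadia has the best pairwise record.

Nadia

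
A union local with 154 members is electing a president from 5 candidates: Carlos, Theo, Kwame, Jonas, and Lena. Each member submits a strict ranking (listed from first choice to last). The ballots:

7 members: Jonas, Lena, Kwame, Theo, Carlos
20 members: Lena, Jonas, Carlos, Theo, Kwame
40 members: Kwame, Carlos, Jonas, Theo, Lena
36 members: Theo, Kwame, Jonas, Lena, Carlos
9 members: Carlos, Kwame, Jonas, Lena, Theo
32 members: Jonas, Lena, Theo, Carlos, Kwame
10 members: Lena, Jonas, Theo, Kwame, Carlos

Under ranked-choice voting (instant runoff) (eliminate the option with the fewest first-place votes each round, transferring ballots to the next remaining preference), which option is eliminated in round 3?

Theo

Round 1: Carlos 9, Theo 36, Kwame 40, Jonas 39, Lena 30. Eliminate Carlos.
Round 2: Theo 36, Kwame 49, Jonas 39, Lena 30. Eliminate Lena.
Round 3: Theo 36, Kwame 49, Jonas 69. Eliminate Theo.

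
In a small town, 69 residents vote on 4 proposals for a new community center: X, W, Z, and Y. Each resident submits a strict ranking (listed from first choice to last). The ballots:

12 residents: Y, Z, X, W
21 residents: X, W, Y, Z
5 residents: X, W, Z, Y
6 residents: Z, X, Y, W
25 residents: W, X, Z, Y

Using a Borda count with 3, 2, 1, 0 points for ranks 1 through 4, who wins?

X

X: 12·1 + 21·3 + 5·3 + 6·2 + 25·2 = 152
W: 12·0 + 21·2 + 5·2 + 6·0 + 25·3 = 127
Z: 12·2 + 21·0 + 5·1 + 6·3 + 25·1 = 72
Y: 12·3 + 21·1 + 5·0 + 6·1 + 25·0 = 63
X has the highest Borda score (152).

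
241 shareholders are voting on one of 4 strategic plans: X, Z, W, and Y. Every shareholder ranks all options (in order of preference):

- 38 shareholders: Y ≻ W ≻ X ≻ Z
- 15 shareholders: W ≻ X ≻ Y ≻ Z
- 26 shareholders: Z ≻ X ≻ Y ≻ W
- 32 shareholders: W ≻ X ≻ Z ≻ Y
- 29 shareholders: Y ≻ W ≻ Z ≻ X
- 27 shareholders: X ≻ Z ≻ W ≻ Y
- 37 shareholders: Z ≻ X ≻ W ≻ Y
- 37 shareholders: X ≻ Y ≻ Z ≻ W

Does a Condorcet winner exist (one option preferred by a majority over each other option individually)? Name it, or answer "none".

X

X vs Z: 149–92 for X.
X vs W: 127–114 for X.
X vs Y: 174–67 for X.
X beats every other option head-to-head.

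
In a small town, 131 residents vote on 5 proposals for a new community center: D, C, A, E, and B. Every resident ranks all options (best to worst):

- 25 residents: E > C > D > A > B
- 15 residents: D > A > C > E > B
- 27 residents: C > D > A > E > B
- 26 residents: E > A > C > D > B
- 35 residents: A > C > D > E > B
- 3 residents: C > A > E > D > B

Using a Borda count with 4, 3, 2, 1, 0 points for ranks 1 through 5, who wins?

D: 25·2 + 15·4 + 27·3 + 26·1 + 35·2 + 3·1 = 290
C: 25·3 + 15·2 + 27·4 + 26·2 + 35·3 + 3·4 = 382
A: 25·1 + 15·3 + 27·2 + 26·3 + 35·4 + 3·3 = 351
E: 25·4 + 15·1 + 27·1 + 26·4 + 35·1 + 3·2 = 287
B: 25·0 + 15·0 + 27·0 + 26·0 + 35·0 + 3·0 = 0
C has the highest Borda score (382).

C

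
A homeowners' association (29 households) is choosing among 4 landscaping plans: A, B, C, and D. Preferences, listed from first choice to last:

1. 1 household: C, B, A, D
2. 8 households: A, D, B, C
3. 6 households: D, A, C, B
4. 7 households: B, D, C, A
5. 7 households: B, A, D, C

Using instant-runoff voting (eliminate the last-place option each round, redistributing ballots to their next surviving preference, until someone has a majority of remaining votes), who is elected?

B

Round 1: A 8, B 14, C 1, D 6. Eliminate C.
Round 2: A 8, B 15, D 6. B has a majority.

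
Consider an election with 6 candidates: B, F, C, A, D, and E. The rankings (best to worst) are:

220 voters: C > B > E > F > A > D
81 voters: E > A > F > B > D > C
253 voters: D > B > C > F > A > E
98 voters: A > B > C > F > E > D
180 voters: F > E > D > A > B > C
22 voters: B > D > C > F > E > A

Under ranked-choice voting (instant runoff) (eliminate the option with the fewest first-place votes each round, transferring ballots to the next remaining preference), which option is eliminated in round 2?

E

Round 1: B 22, F 180, C 220, A 98, D 253, E 81. Eliminate B.
Round 2: F 180, C 220, A 98, D 275, E 81. Eliminate E.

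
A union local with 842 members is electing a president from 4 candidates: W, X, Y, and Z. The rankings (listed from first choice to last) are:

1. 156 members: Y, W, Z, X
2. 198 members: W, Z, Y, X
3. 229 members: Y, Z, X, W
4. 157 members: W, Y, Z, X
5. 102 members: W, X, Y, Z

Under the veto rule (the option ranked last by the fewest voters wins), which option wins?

Last-place votes: W 229, X 511, Y 0, Z 102.
Y is ranked last by the fewest voters, so Y wins.

Y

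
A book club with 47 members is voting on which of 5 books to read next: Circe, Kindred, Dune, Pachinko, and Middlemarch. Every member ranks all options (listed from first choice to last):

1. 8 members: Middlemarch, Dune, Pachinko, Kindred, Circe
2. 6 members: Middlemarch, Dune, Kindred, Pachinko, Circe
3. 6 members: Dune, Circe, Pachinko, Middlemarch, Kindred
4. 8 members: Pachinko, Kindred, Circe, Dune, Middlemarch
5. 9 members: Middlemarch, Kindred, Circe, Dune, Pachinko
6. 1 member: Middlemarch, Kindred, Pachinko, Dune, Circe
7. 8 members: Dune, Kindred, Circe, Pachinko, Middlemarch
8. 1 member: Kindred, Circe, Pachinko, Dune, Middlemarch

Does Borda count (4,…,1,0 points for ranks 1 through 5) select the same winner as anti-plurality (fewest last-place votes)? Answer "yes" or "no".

Borda — scores: Circe 71, Kindred 102, Dune 117, Pachinko 78, Middlemarch 102. Winner: Dune.
Anti-plurality — last-place votes: Circe 15, Kindred 6, Dune 0, Pachinko 9, Middlemarch 17. Winner: Dune.
The two methods agree.

yes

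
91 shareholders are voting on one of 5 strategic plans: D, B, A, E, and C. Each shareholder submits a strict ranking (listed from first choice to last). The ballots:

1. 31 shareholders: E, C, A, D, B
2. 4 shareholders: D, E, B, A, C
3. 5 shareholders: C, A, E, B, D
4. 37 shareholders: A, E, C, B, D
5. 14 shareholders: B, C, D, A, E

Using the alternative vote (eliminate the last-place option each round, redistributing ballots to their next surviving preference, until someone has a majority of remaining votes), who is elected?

Round 1: D 4, B 14, A 37, E 31, C 5. Eliminate D.
Round 2: B 14, A 37, E 35, C 5. Eliminate C.
Round 3: B 14, A 42, E 35. Eliminate B.
Round 4: A 56, E 35. A has a majority.

A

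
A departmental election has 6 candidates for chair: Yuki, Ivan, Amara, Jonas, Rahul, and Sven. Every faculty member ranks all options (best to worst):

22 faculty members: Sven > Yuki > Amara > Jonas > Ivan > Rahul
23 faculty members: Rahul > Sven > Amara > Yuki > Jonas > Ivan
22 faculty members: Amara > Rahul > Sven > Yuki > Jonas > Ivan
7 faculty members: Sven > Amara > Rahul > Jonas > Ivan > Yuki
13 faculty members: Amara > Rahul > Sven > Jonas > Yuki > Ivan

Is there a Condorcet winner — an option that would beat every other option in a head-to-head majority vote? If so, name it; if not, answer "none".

none

Checking pairwise contests:
Amara beats Yuki 65–22.
Yuki beats Ivan 80–7.
Sven beats Amara 52–35.
Yuki beats Jonas 67–20.
Amara beats Rahul 64–23.
Rahul beats Sven 58–29.
Every option loses at least one head-to-head, so there is no Condorcet winner.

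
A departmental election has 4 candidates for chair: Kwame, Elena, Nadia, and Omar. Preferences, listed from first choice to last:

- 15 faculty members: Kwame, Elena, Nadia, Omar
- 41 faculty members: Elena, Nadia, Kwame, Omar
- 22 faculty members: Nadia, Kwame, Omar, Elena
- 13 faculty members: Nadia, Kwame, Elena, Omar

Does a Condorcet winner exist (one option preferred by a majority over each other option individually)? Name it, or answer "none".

none

Checking pairwise contests:
Nadia beats Kwame 76–15.
Kwame beats Elena 50–41.
Elena beats Nadia 56–35.
Kwame beats Omar 91–0.
Every option loses at least one head-to-head, so there is no Condorcet winner.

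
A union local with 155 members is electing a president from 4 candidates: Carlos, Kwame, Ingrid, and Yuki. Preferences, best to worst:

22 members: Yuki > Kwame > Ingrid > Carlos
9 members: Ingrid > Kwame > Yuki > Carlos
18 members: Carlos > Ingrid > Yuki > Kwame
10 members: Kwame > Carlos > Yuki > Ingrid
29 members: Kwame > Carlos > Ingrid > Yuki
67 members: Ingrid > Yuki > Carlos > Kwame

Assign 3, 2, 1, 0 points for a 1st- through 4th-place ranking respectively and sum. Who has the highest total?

Carlos: 22·0 + 9·0 + 18·3 + 10·2 + 29·2 + 67·1 = 199
Kwame: 22·2 + 9·2 + 18·0 + 10·3 + 29·3 + 67·0 = 179
Ingrid: 22·1 + 9·3 + 18·2 + 10·0 + 29·1 + 67·3 = 315
Yuki: 22·3 + 9·1 + 18·1 + 10·1 + 29·0 + 67·2 = 237
Ingrid has the highest Borda score (315).

Ingrid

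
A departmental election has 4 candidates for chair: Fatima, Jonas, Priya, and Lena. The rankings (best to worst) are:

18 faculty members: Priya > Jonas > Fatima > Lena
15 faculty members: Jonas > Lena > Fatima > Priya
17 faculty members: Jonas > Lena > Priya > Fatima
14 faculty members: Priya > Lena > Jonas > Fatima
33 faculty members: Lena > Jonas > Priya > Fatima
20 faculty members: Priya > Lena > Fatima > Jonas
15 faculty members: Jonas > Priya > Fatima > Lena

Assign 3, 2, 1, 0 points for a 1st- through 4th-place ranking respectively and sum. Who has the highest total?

Jonas

Fatima: 18·1 + 15·1 + 17·0 + 14·0 + 33·0 + 20·1 + 15·1 = 68
Jonas: 18·2 + 15·3 + 17·3 + 14·1 + 33·2 + 20·0 + 15·3 = 257
Priya: 18·3 + 15·0 + 17·1 + 14·3 + 33·1 + 20·3 + 15·2 = 236
Lena: 18·0 + 15·2 + 17·2 + 14·2 + 33·3 + 20·2 + 15·0 = 231
Jonas has the highest Borda score (257).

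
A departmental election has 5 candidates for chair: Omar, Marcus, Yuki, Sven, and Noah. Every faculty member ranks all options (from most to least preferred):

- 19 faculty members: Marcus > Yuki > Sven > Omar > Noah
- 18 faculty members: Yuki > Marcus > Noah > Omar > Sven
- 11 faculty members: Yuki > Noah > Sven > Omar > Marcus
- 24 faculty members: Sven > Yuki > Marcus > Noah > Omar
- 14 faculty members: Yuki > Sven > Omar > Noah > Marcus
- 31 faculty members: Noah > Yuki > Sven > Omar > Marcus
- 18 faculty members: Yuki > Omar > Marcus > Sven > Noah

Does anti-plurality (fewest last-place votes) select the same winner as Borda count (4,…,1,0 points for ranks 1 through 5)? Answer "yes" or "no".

yes

Anti-plurality — last-place votes: Omar 24, Marcus 56, Yuki 0, Sven 18, Noah 37. Winner: Yuki.
Borda — scores: Omar 161, Marcus 214, Yuki 466, Sven 278, Noah 231. Winner: Yuki.
The two methods agree.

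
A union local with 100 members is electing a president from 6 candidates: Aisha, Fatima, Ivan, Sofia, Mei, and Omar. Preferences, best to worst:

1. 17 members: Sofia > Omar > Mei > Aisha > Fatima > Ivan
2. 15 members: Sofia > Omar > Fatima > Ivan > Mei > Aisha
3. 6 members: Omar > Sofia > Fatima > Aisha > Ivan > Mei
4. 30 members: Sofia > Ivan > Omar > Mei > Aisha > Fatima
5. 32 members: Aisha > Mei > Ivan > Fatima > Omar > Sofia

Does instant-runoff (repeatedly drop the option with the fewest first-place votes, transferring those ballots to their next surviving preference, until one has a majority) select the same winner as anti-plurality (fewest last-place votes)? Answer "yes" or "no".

Instant-runoff — R1 Aisha 32, Fatima 0, Ivan 0, Sofia 62, Mei 0, Omar 6 (Sofia winner). Winner: Sofia.
Anti-plurality — last-place votes: Aisha 15, Fatima 30, Ivan 17, Sofia 32, Mei 6, Omar 0. Winner: Omar.
The two methods disagree.

no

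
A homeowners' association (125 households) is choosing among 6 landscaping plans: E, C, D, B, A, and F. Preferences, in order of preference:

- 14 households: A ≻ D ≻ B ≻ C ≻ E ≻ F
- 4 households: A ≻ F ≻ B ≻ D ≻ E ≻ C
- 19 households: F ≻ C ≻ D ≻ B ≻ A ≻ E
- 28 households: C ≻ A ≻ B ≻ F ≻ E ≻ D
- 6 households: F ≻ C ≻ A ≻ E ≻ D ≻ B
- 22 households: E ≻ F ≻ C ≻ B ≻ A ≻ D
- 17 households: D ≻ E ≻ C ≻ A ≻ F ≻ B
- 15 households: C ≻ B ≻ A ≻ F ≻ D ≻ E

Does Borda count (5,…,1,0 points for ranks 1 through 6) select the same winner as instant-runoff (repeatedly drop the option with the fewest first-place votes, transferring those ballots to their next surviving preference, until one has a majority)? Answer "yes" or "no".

yes

Borda — scores: E 236, C 460, D 227, B 280, A 340, F 332. Winner: C.
Instant-runoff — R1 E 22, C 43, D 17, B 0, A 18, F 25 (B out); R2 E 22, C 43, D 17, A 18, F 25 (D out); R3 E 39, C 43, A 18, F 25 (A out); R4 E 39, C 57, F 29 (F out); R5 E 43, C 82 (C winner). Winner: C.
The two methods agree.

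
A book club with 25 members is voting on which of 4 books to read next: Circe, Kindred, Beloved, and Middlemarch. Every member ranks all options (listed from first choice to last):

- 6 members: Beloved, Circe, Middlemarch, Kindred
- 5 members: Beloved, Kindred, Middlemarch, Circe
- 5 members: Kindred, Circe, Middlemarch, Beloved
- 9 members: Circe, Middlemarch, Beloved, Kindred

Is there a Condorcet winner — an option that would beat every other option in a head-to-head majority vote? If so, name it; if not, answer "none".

Circe vs Kindred: 15–10 for Circe.
Circe vs Beloved: 14–11 for Circe.
Circe vs Middlemarch: 20–5 for Circe.
Circe beats every other option head-to-head.

Circe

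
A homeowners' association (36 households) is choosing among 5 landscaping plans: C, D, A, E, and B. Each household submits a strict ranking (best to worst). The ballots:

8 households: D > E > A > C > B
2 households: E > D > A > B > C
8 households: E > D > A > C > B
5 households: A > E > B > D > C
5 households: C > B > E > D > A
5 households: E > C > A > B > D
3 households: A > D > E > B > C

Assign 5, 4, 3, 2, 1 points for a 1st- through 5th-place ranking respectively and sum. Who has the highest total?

E

C: 8·2 + 2·1 + 8·2 + 5·1 + 5·5 + 5·4 + 3·1 = 87
D: 8·5 + 2·4 + 8·4 + 5·2 + 5·2 + 5·1 + 3·4 = 117
A: 8·3 + 2·3 + 8·3 + 5·5 + 5·1 + 5·3 + 3·5 = 114
E: 8·4 + 2·5 + 8·5 + 5·4 + 5·3 + 5·5 + 3·3 = 151
B: 8·1 + 2·2 + 8·1 + 5·3 + 5·4 + 5·2 + 3·2 = 71
E has the highest Borda score (151).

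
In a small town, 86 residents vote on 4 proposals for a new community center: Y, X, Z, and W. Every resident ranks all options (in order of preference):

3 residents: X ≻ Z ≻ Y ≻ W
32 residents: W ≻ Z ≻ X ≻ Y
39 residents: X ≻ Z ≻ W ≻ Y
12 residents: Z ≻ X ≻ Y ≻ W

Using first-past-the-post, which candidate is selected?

First-place votes: Y 0, X 42, Z 12, W 32.
X has the most first-place votes.

X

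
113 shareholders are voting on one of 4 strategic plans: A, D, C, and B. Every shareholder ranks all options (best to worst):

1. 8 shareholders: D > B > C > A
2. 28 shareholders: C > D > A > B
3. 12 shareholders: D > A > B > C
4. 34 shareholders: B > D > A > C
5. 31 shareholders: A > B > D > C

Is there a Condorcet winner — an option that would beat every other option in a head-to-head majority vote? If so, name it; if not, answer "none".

none

Checking pairwise contests:
D beats A 82–31.
B beats D 65–48.
A beats C 77–36.
A beats B 71–42.
Every option loses at least one head-to-head, so there is no Condorcet winner.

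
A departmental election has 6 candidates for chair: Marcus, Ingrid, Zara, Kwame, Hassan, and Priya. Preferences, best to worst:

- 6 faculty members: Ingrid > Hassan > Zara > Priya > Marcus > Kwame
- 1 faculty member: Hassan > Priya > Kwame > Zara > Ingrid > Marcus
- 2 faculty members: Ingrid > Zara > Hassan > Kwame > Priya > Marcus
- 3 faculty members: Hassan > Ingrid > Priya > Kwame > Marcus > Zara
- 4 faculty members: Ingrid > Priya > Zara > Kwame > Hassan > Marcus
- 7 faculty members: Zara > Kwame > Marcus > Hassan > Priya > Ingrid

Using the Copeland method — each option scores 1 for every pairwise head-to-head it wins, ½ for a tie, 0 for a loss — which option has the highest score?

Marcus: loses to Ingrid, Zara, Kwame, Hassan, and Priya → score 0.
Ingrid: beats Marcus, Zara, Kwame, Hassan, and Priya → score 5.
Zara: beats Marcus, Kwame, Hassan, and Priya; loses to Ingrid → score 4.
Kwame: beats Marcus; loses to Ingrid, Zara, Hassan, and Priya → score 1.
Hassan: beats Marcus, Kwame, and Priya; loses to Ingrid and Zara → score 3.
Priya: beats Marcus and Kwame; loses to Ingrid, Zara, and Hassan → score 2.
Ingrid has the best pairwise record.

Ingrid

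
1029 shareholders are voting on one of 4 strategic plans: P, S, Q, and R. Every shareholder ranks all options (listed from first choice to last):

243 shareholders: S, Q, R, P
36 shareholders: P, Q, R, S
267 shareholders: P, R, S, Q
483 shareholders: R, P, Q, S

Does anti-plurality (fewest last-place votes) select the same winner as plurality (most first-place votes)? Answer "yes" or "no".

Anti-plurality — last-place votes: P 243, S 519, Q 267, R 0. Winner: R.
Plurality — first-place votes: P 303, S 243, Q 0, R 483. Winner: R.
The two methods agree.

yes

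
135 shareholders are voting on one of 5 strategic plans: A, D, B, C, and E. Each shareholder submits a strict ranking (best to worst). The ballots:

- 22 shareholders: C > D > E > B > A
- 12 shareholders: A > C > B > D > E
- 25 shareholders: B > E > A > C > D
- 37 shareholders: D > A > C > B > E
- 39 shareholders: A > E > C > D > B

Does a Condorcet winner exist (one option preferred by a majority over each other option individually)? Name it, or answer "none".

A

A vs D: 76–59 for A.
A vs B: 88–47 for A.
A vs C: 113–22 for A.
A vs E: 88–47 for A.
A beats every other option head-to-head.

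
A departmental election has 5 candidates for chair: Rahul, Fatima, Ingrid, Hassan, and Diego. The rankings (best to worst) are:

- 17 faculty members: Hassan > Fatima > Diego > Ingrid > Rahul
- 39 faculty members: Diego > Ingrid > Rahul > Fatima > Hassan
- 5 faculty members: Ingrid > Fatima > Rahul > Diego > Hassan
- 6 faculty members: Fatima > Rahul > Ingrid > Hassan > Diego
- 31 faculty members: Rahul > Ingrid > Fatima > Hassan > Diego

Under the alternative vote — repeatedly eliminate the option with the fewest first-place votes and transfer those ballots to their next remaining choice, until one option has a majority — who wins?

Round 1: Rahul 31, Fatima 6, Ingrid 5, Hassan 17, Diego 39. Eliminate Ingrid.
Round 2: Rahul 31, Fatima 11, Hassan 17, Diego 39. Eliminate Fatima.
Round 3: Rahul 42, Hassan 17, Diego 39. Eliminate Hassan.
Round 4: Rahul 42, Diego 56. Diego has a majority.

Diego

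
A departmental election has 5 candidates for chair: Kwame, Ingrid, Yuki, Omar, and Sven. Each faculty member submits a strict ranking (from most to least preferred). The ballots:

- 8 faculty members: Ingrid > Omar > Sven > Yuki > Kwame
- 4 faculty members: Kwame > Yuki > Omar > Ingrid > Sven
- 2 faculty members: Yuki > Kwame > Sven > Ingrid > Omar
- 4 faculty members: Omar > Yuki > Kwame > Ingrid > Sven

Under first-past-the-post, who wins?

First-place votes: Kwame 4, Ingrid 8, Yuki 2, Omar 4, Sven 0.
Ingrid has the most first-place votes.

Ingrid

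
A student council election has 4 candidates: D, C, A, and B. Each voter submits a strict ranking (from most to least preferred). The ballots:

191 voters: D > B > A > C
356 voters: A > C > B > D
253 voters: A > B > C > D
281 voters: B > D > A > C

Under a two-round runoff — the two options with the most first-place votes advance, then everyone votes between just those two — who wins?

A

Round 1 first-place votes: D 191, C 0, A 609, B 281.
A and B advance.
Runoff: A is preferred to B by 609 voters; B by 472.
A wins the runoff.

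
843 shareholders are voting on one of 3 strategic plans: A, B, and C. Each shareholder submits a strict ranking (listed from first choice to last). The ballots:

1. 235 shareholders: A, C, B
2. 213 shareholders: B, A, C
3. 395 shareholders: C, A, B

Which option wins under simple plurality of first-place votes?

C

First-place votes: A 235, B 213, C 395.
C has the most first-place votes.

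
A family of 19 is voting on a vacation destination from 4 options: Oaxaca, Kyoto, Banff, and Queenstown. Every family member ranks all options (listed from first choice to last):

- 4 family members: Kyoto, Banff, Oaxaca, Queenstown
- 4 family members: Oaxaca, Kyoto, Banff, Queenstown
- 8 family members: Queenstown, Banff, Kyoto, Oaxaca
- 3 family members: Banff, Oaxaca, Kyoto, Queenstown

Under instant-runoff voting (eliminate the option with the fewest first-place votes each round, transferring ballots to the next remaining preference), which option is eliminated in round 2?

Round 1: Oaxaca 4, Kyoto 4, Banff 3, Queenstown 8. Eliminate Banff.
Round 2: Oaxaca 7, Kyoto 4, Queenstown 8. Eliminate Kyoto.

Kyoto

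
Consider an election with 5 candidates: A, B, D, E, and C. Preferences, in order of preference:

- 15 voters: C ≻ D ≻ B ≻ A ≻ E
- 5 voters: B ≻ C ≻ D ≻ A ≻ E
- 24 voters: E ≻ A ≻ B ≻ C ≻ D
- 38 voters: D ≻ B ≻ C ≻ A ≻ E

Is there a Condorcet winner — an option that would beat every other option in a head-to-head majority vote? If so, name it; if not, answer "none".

Checking pairwise contests:
B beats A 58–24.
D beats B 53–29.
C beats D 44–38.
A beats E 58–24.
B beats C 67–15.
Every option loses at least one head-to-head, so there is no Condorcet winner.

none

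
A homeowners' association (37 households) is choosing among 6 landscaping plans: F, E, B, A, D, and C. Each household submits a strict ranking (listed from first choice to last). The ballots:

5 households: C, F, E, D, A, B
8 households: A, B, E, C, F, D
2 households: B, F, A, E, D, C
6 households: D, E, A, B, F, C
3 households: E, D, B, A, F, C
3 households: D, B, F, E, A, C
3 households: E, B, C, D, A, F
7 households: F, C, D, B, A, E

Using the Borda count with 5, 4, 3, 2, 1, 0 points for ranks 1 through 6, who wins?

F: 5·4 + 8·1 + 2·4 + 6·1 + 3·1 + 3·3 + 3·0 + 7·5 = 89
E: 5·3 + 8·3 + 2·2 + 6·4 + 3·5 + 3·2 + 3·5 + 7·0 = 103
B: 5·0 + 8·4 + 2·5 + 6·2 + 3·3 + 3·4 + 3·4 + 7·2 = 101
A: 5·1 + 8·5 + 2·3 + 6·3 + 3·2 + 3·1 + 3·1 + 7·1 = 88
D: 5·2 + 8·0 + 2·1 + 6·5 + 3·4 + 3·5 + 3·2 + 7·3 = 96
C: 5·5 + 8·2 + 2·0 + 6·0 + 3·0 + 3·0 + 3·3 + 7·4 = 78
E has the highest Borda score (103).

E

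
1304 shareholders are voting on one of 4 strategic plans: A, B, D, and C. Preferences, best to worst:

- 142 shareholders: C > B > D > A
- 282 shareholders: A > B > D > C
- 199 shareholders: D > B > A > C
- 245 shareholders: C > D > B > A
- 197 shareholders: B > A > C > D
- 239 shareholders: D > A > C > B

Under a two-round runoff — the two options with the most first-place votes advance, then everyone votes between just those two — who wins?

Round 1 first-place votes: A 282, B 197, D 438, C 387.
D and C advance.
Runoff: D is preferred to C by 720 voters; C by 584.
D wins the runoff.

D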